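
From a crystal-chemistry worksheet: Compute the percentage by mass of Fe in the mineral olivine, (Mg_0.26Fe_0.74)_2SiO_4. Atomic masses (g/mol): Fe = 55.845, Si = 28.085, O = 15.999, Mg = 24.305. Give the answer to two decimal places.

44.11 mass %

M((Mg_0.26Fe_0.74)_2SiO_4) = 187.370 g/mol.
Fe contributes 1.48 × 55.845 = 82.651 g per mole.
82.651/187.370 = 0.4411 → 44.11%.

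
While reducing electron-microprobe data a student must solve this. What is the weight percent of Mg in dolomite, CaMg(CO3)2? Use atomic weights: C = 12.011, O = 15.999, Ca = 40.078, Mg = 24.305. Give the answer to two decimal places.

M(CaMg(CO3)2) = 184.399 g/mol.
Mg contributes 1 × 24.305 = 24.305 g per mole.
24.305/184.399 = 0.1318 → 13.18%.

13.18 wt%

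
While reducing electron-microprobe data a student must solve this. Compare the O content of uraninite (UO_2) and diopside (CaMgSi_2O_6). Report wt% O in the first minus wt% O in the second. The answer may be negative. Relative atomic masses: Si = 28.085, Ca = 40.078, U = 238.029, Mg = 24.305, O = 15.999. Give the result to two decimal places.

First mineral: 31.998 g O in 270.027 g formula = 11.85 wt% O.
Second mineral: 95.994 g O in 216.547 g formula = 44.33 wt% O.
11.85% − 44.33% gives a difference of -32.48 percentage points.

-32.48 percentage points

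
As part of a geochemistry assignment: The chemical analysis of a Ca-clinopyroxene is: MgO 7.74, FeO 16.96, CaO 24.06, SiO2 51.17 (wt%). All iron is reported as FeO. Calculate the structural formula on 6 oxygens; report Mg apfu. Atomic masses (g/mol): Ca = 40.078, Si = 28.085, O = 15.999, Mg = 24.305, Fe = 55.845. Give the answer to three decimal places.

7.74 wt% MgO ÷ 40.304 g/mol = 0.19204 mol, giving 0.19204 Mg and 0.19204 O.
16.96 wt% FeO ÷ 71.844 g/mol = 0.23607 mol, giving 0.23607 Fe and 0.23607 O.
24.06 wt% CaO ÷ 56.077 g/mol = 0.42905 mol, giving 0.42905 Ca and 0.42905 O.
51.17 wt% SiO2 ÷ 60.083 g/mol = 0.85166 mol, giving 0.85166 Si and 1.70332 O.
Oxygen sums to 2.56048; scaling by 6/2.56048 = 2.34331 puts the formula on 6 O.
Mg: 0.19204 × 2.34331 = 0.450 atoms per formula unit.

0.450 Mg apfu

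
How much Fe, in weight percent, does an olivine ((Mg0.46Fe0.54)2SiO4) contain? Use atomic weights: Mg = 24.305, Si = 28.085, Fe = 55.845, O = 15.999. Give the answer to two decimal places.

34.51 weight percent

Molar mass of (Mg0.46Fe0.54)2SiO4: 0.92·24.305 + 1.08·55.845 + 1·28.085 + 4·15.999 = 174.754 g/mol.
Mass of Fe per formula unit: 1.08 × 55.845 = 60.313 g.
Weight fraction Fe = 60.313 / 174.754 = 0.3451.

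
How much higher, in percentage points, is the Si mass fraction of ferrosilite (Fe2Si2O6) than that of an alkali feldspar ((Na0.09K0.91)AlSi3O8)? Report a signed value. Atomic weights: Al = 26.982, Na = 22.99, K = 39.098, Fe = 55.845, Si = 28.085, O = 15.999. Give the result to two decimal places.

-9.14 percentage points

Si in Fe2Si2O6: molar mass 263.854 g/mol; 2×28.085 = 56.170 g → 21.29 wt%.
Si in (Na0.09K0.91)AlSi3O8: molar mass 276.877 g/mol; 3×28.085 = 84.255 g → 30.43 wt%.
Difference = 21.29 − 30.43 = -9.14 percentage points.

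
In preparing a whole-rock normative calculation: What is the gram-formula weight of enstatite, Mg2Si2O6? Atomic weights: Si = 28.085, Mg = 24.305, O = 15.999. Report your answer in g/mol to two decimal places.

M = 2(24.305) + 2(28.085) + 6(15.999)

200.77 g/mol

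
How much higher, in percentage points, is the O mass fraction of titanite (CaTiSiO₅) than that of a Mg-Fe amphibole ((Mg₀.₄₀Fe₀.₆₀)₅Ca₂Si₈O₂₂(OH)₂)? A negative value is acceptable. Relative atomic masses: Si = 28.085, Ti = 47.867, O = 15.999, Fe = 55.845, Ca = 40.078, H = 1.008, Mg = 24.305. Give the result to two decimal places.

-1.53 percentage points

First mineral: 79.995 g O in 196.025 g formula = 40.81 wt% O.
Second mineral: 383.976 g O in 906.973 g formula = 42.34 wt% O.
40.81% − 42.34% gives a difference of -1.53 percentage points.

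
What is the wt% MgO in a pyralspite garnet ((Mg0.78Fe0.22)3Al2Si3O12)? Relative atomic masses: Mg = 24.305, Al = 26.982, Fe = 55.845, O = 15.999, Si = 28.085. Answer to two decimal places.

22.25 wt%

Molar mass of (Mg0.78Fe0.22)3Al2Si3O12 = 2.34·24.305 + 0.66·55.845 + 2·26.982 + 3·28.085 + 12·15.999 = 423.938 g/mol.
Each formula unit contains 2.34 Mg, equivalent to 2.34/1 = 2.3400 mol MgO.
M(MgO) = 1×24.305 + 1×15.999 = 40.304 g/mol.
Mass of MgO per formula unit = 2.3400 × 40.304 = 94.311 g.
MgO wt% = 94.311 / 423.938 × 100 = 22.25%.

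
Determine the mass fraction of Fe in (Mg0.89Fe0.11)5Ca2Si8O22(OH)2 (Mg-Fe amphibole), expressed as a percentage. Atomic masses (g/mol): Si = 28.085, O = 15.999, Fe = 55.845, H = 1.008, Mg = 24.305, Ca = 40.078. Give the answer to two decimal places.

3.70 wt%

M((Mg0.89Fe0.11)5Ca2Si8O22(OH)2) = 829.700 g/mol.
Fe contributes 0.55 × 55.845 = 30.715 g per mole.
30.715/829.700 = 0.0370 → 3.70%.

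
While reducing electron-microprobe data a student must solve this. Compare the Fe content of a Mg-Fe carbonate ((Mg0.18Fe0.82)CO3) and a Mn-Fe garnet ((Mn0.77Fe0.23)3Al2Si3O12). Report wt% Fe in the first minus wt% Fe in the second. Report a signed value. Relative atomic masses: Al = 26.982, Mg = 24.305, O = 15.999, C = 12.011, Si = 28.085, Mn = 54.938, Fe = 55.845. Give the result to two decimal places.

M((Mg0.18Fe0.82)CO3) = 110.176 g/mol, so wt% Fe = 45.793/110.176 × 100 = 41.56%.
M((Mn0.77Fe0.23)3Al2Si3O12) = 495.647 g/mol, so wt% Fe = 38.533/495.647 × 100 = 7.77%.
41.56 − 7.77 = 33.79 pp.

33.79 percentage points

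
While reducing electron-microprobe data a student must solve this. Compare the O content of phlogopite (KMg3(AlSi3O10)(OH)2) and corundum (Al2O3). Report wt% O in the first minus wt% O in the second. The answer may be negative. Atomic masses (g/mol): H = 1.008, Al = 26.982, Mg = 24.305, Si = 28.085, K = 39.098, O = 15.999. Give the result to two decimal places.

M(KMg3(AlSi3O10)(OH)2) = 417.254 g/mol, so wt% O = 191.988/417.254 × 100 = 46.01%.
M(Al2O3) = 101.961 g/mol, so wt% O = 47.997/101.961 × 100 = 47.07%.
46.01 − 47.07 = -1.06 pp.

-1.06 percentage points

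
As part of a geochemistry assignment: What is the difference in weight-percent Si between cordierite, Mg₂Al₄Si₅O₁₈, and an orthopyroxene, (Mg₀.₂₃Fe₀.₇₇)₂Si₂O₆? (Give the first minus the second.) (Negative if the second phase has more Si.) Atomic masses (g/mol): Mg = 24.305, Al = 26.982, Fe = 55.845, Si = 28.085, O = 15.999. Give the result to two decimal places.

1.48 percentage points

Si in Mg₂Al₄Si₅O₁₈: molar mass 584.945 g/mol; 5×28.085 = 140.425 g → 24.01 wt%.
Si in (Mg₀.₂₃Fe₀.₇₇)₂Si₂O₆: molar mass 249.346 g/mol; 2×28.085 = 56.170 g → 22.53 wt%.
Difference = 24.01 − 22.53 = 1.48 percentage points.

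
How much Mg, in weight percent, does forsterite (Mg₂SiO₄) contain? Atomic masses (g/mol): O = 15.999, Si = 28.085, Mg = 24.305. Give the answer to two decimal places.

34.55 weight percent

Molar mass of Mg₂SiO₄: 2·24.305 + 1·28.085 + 4·15.999 = 140.691 g/mol.
Mass of Mg per formula unit: 2 × 24.305 = 48.610 g.
Weight fraction Mg = 48.610 / 140.691 = 0.3455.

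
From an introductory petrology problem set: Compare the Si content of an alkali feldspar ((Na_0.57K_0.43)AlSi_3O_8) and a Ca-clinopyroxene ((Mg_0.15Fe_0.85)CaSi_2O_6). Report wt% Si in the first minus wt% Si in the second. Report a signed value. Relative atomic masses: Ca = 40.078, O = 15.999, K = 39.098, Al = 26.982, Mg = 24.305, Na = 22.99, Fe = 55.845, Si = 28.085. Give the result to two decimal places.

8.22 percentage points

M((Na_0.57K_0.43)AlSi_3O_8) = 269.145 g/mol, so wt% Si = 84.255/269.145 × 100 = 31.30%.
M((Mg_0.15Fe_0.85)CaSi_2O_6) = 243.356 g/mol, so wt% Si = 56.170/243.356 × 100 = 23.08%.
31.30 − 23.08 = 8.22 pp.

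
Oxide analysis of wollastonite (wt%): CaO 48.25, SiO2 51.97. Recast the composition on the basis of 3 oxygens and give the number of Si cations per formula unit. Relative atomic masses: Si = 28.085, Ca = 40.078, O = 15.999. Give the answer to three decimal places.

1.002 Si apfu

CaO: 48.25/56.077 = 0.86042 mol → 0.86042 mol Ca, 0.86042 mol O.
SiO2: 51.97/60.083 = 0.86497 mol → 0.86497 mol Si, 1.72994 mol O.
Total oxygen = 2.59036 mol. Normalization factor = 3/2.59036 = 1.15814.
Si per 3 O = 0.86497 × 1.15814 = 1.002.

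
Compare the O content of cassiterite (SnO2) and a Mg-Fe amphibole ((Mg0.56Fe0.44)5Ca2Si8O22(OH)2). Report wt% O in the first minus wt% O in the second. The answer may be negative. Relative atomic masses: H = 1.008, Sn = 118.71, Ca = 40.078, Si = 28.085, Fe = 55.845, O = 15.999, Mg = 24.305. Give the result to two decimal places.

O in SnO2: molar mass 150.708 g/mol; 2×15.999 = 31.998 g → 21.23 wt%.
O in (Mg0.56Fe0.44)5Ca2Si8O22(OH)2: molar mass 881.741 g/mol; 24×15.999 = 383.976 g → 43.55 wt%.
Difference = 21.23 − 43.55 = -22.32 percentage points.

-22.32 percentage points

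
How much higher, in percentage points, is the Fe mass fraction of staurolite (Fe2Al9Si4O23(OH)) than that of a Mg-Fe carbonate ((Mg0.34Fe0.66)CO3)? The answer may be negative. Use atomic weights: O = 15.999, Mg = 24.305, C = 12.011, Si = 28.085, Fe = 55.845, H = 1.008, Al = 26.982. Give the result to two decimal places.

Fe in Fe2Al9Si4O23(OH): molar mass 851.852 g/mol; 2×55.845 = 111.690 g → 13.11 wt%.
Fe in (Mg0.34Fe0.66)CO3: molar mass 105.129 g/mol; 0.66×55.845 = 36.858 g → 35.06 wt%.
Difference = 13.11 − 35.06 = -21.95 percentage points.

-21.95 percentage points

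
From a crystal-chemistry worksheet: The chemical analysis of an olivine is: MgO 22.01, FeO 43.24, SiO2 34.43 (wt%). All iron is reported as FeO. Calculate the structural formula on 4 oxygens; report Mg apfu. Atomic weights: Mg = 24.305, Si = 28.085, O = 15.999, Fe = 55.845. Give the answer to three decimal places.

0.952 Mg apfu

22.01 wt% MgO ÷ 40.304 g/mol = 0.54610 mol, giving 0.54610 Mg and 0.54610 O.
43.24 wt% FeO ÷ 71.844 g/mol = 0.60186 mol, giving 0.60186 Fe and 0.60186 O.
34.43 wt% SiO2 ÷ 60.083 g/mol = 0.57304 mol, giving 0.57304 Si and 1.14608 O.
Oxygen sums to 2.29404; scaling by 4/2.29404 = 1.74365 puts the formula on 4 O.
Mg: 0.54610 × 1.74365 = 0.952 atoms per formula unit.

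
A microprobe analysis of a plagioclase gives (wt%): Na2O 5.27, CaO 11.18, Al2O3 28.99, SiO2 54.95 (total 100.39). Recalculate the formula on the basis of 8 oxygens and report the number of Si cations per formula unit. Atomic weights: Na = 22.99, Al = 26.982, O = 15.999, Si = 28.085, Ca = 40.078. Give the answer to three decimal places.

5.27 wt% Na2O ÷ 61.979 g/mol = 0.08503 mol, giving 0.17006 Na and 0.08503 O.
11.18 wt% CaO ÷ 56.077 g/mol = 0.19937 mol, giving 0.19937 Ca and 0.19937 O.
28.99 wt% Al2O3 ÷ 101.961 g/mol = 0.28432 mol, giving 0.56864 Al and 0.85296 O.
54.95 wt% SiO2 ÷ 60.083 g/mol = 0.91457 mol, giving 0.91457 Si and 1.82914 O.
Oxygen sums to 2.96650; scaling by 8/2.96650 = 2.69678 puts the formula on 8 O.
Si: 0.91457 × 2.69678 = 2.466 atoms per formula unit.

2.466 Si apfu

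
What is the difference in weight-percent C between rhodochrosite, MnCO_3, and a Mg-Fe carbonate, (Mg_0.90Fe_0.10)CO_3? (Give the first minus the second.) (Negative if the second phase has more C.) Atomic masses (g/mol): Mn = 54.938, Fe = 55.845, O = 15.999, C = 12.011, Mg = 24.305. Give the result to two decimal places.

First mineral: 12.011 g C in 114.946 g formula = 10.45 wt% C.
Second mineral: 12.011 g C in 87.467 g formula = 13.73 wt% C.
10.45% − 13.73% gives a difference of -3.28 percentage points.

-3.28 percentage points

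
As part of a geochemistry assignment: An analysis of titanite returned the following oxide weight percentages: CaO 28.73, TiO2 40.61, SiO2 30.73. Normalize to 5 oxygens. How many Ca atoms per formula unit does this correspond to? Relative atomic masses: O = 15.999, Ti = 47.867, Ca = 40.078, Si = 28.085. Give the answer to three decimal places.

CaO (M=56.077): mol = 0.51233; Ca = 0.51233, O = 0.51233.
TiO2 (M=79.865): mol = 0.50848; Ti = 0.50848, O = 1.01696.
SiO2 (M=60.083): mol = 0.51146; Si = 0.51146, O = 1.02292.
ΣO = 2.55221; factor = 5/ΣO = 1.95909.
Ca apfu = 0.51233 × 1.95909 = 1.004.

1.004 Ca apfu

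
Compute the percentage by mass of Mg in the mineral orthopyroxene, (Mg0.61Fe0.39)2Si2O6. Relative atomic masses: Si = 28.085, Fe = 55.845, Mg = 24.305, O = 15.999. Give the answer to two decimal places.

M((Mg0.61Fe0.39)2Si2O6) = 225.375 g/mol.
Mg contributes 1.22 × 24.305 = 29.652 g per mole.
29.652/225.375 = 0.1316 → 13.16%.

13.16 wt%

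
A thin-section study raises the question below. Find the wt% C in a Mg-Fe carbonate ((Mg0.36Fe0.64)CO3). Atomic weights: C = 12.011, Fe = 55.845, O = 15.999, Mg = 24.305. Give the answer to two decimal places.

M((Mg0.36Fe0.64)CO3) = 104.499 g/mol.
C contributes 1 × 12.011 = 12.011 g per mole.
12.011/104.499 = 0.1149 → 11.49%.

11.49 weight percent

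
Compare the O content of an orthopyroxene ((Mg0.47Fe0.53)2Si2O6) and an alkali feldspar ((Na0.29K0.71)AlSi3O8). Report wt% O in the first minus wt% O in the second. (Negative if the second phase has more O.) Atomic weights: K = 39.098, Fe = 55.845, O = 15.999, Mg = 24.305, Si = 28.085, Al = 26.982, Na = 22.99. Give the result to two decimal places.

-5.78 percentage points

M((Mg0.47Fe0.53)2Si2O6) = 234.206 g/mol, so wt% O = 95.994/234.206 × 100 = 40.99%.
M((Na0.29K0.71)AlSi3O8) = 273.656 g/mol, so wt% O = 127.992/273.656 × 100 = 46.77%.
40.99 − 46.77 = -5.78 pp.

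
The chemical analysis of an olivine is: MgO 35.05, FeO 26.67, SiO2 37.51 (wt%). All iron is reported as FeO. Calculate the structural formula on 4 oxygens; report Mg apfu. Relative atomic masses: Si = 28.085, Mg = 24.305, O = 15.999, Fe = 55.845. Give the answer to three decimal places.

MgO: 35.05/40.304 = 0.86964 mol → 0.86964 mol Mg, 0.86964 mol O.
FeO: 26.67/71.844 = 0.37122 mol → 0.37122 mol Fe, 0.37122 mol O.
SiO2: 37.51/60.083 = 0.62430 mol → 0.62430 mol Si, 1.24860 mol O.
Total oxygen = 2.48946 mol. Normalization factor = 4/2.48946 = 1.60677.
Mg per 4 O = 0.86964 × 1.60677 = 1.397.

1.397 Mg apfu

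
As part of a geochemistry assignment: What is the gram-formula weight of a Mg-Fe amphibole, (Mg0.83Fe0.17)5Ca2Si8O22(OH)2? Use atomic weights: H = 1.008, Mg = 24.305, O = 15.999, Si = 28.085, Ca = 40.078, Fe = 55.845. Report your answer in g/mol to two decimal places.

The formula mass is the sum 4.15·24.305 + 0.85·55.845 + 2·40.078 + 8·28.085 + 24·15.999 + 2·1.008.

839.16 g/mol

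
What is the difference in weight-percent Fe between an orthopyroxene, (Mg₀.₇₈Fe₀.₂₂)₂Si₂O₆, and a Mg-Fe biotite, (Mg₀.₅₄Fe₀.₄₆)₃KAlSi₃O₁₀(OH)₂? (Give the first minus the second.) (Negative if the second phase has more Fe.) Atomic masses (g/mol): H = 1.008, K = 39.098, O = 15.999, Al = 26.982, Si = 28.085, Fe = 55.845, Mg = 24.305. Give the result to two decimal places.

-5.28 percentage points

M((Mg₀.₇₈Fe₀.₂₂)₂Si₂O₆) = 214.652 g/mol, so wt% Fe = 24.572/214.652 × 100 = 11.45%.
M((Mg₀.₅₄Fe₀.₄₆)₃KAlSi₃O₁₀(OH)₂) = 460.779 g/mol, so wt% Fe = 77.066/460.779 × 100 = 16.73%.
11.45 − 16.73 = -5.28 pp.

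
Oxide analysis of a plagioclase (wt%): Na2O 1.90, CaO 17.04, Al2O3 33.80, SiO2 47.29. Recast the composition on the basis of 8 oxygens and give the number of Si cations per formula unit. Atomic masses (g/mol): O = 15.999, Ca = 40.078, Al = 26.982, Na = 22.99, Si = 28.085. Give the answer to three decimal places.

Na2O: 1.90/61.979 = 0.03066 mol → 0.06132 mol Na, 0.03066 mol O.
CaO: 17.04/56.077 = 0.30387 mol → 0.30387 mol Ca, 0.30387 mol O.
Al2O3: 33.80/101.961 = 0.33150 mol → 0.66300 mol Al, 0.99450 mol O.
SiO2: 47.29/60.083 = 0.78708 mol → 0.78708 mol Si, 1.57416 mol O.
Total oxygen = 2.90319 mol. Normalization factor = 8/2.90319 = 2.75559.
Si per 8 O = 0.78708 × 2.75559 = 2.169.

2.169 Si apfu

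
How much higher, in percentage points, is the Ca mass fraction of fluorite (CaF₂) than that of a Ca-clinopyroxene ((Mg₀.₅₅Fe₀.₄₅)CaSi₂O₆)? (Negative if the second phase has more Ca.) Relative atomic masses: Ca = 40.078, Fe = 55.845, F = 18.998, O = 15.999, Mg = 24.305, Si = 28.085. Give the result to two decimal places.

First mineral: 40.078 g Ca in 78.074 g formula = 51.33 wt% Ca.
Second mineral: 40.078 g Ca in 230.740 g formula = 17.37 wt% Ca.
51.33% − 17.37% gives a difference of 33.96 percentage points.

33.96 percentage points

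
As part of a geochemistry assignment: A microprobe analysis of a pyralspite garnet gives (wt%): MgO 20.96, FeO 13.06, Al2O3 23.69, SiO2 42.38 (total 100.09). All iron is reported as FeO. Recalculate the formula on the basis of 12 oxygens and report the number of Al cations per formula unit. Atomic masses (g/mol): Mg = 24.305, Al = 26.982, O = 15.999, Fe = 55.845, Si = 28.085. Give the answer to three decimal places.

MgO (M=40.304): mol = 0.52005; Mg = 0.52005, O = 0.52005.
FeO (M=71.844): mol = 0.18178; Fe = 0.18178, O = 0.18178.
Al2O3 (M=101.961): mol = 0.23234; Al = 0.46468, O = 0.69702.
SiO2 (M=60.083): mol = 0.70536; Si = 0.70536, O = 1.41072.
ΣO = 2.80957; factor = 12/ΣO = 4.27112.
Al apfu = 0.46468 × 4.27112 = 1.985.

1.985 Al apfu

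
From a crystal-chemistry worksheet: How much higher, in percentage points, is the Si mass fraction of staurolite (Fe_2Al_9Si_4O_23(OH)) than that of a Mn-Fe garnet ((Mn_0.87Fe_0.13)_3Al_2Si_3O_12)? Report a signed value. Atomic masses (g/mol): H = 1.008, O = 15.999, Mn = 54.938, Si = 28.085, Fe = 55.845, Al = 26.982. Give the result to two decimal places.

-3.82 percentage points

M(Fe_2Al_9Si_4O_23(OH)) = 851.852 g/mol, so wt% Si = 112.340/851.852 × 100 = 13.19%.
M((Mn_0.87Fe_0.13)_3Al_2Si_3O_12) = 495.375 g/mol, so wt% Si = 84.255/495.375 × 100 = 17.01%.
13.19 − 17.01 = -3.82 pp.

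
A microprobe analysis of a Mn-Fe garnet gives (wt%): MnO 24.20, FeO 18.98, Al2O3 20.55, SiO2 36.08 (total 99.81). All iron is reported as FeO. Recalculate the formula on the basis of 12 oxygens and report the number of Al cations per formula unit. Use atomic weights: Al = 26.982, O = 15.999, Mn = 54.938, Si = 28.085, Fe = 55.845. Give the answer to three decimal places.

24.20 wt% MnO ÷ 70.937 g/mol = 0.34115 mol, giving 0.34115 Mn and 0.34115 O.
18.98 wt% FeO ÷ 71.844 g/mol = 0.26418 mol, giving 0.26418 Fe and 0.26418 O.
20.55 wt% Al2O3 ÷ 101.961 g/mol = 0.20155 mol, giving 0.40310 Al and 0.60465 O.
36.08 wt% SiO2 ÷ 60.083 g/mol = 0.60050 mol, giving 0.60050 Si and 1.20100 O.
Oxygen sums to 2.41098; scaling by 12/2.41098 = 4.97723 puts the formula on 12 O.
Al: 0.40310 × 4.97723 = 2.006 atoms per formula unit.

2.006 Al apfu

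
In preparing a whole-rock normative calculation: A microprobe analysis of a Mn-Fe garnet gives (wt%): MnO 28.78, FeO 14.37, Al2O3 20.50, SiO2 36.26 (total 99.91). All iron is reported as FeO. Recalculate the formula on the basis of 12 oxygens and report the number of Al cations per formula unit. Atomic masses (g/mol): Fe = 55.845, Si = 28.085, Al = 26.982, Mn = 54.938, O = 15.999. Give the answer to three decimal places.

MnO: 28.78/70.937 = 0.40571 mol → 0.40571 mol Mn, 0.40571 mol O.
FeO: 14.37/71.844 = 0.20002 mol → 0.20002 mol Fe, 0.20002 mol O.
Al2O3: 20.50/101.961 = 0.20106 mol → 0.40212 mol Al, 0.60318 mol O.
SiO2: 36.26/60.083 = 0.60350 mol → 0.60350 mol Si, 1.20700 mol O.
Total oxygen = 2.41591 mol. Normalization factor = 12/2.41591 = 4.96707.
Al per 12 O = 0.40212 × 4.96707 = 1.997.

1.997 Al apfu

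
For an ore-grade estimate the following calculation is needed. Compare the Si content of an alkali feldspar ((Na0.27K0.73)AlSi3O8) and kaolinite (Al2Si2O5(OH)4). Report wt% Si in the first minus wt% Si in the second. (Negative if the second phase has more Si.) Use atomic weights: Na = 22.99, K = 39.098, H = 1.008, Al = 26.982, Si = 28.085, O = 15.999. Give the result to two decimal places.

8.99 percentage points

M((Na0.27K0.73)AlSi3O8) = 273.978 g/mol, so wt% Si = 84.255/273.978 × 100 = 30.75%.
M(Al2Si2O5(OH)4) = 258.157 g/mol, so wt% Si = 56.170/258.157 × 100 = 21.76%.
30.75 − 21.76 = 8.99 pp.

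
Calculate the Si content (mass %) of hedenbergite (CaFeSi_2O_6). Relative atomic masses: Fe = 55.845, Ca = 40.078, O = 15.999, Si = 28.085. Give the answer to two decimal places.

Molar mass of CaFeSi_2O_6: 1*40.078 + 1*55.845 + 2*28.085 + 6*15.999 = 248.087 g/mol.
Mass of Si per formula unit: 2 × 28.085 = 56.170 g.
Weight fraction Si = 56.170 / 248.087 = 0.2264.

22.64 mass %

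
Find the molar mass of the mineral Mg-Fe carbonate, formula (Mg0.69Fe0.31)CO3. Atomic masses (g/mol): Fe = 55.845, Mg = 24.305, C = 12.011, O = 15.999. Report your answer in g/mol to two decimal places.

M = 0.69(24.305) + 0.31(55.845) + 1(12.011) + 3(15.999)

94.09 g/mol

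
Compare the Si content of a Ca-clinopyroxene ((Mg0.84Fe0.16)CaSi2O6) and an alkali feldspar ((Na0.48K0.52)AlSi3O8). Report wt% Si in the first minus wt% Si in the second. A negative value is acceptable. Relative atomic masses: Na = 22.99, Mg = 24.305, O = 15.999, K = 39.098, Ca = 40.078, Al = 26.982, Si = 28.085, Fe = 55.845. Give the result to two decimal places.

First mineral: 56.170 g Si in 221.593 g formula = 25.35 wt% Si.
Second mineral: 84.255 g Si in 270.595 g formula = 31.14 wt% Si.
25.35% − 31.14% gives a difference of -5.79 percentage points.

-5.79 percentage points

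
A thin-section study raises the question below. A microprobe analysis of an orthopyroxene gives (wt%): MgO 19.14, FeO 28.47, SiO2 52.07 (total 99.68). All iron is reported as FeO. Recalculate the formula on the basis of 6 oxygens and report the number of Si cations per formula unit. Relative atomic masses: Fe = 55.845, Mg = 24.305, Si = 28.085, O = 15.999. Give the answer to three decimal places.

1.997 Si apfu

MgO (M=40.304): mol = 0.47489; Mg = 0.47489, O = 0.47489.
FeO (M=71.844): mol = 0.39628; Fe = 0.39628, O = 0.39628.
SiO2 (M=60.083): mol = 0.86663; Si = 0.86663, O = 1.73326.
ΣO = 2.60443; factor = 6/ΣO = 2.30377.
Si apfu = 0.86663 × 2.30377 = 1.997.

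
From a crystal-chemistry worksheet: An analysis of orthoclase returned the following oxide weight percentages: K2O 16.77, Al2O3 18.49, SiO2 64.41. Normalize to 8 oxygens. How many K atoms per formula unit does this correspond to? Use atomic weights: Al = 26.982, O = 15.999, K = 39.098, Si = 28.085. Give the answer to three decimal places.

0.994 K apfu

16.77 wt% K2O ÷ 94.195 g/mol = 0.17803 mol, giving 0.35606 K and 0.17803 O.
18.49 wt% Al2O3 ÷ 101.961 g/mol = 0.18134 mol, giving 0.36268 Al and 0.54402 O.
64.41 wt% SiO2 ÷ 60.083 g/mol = 1.07202 mol, giving 1.07202 Si and 2.14404 O.
Oxygen sums to 2.86609; scaling by 8/2.86609 = 2.79126 puts the formula on 8 O.
K: 0.35606 × 2.79126 = 0.994 atoms per formula unit.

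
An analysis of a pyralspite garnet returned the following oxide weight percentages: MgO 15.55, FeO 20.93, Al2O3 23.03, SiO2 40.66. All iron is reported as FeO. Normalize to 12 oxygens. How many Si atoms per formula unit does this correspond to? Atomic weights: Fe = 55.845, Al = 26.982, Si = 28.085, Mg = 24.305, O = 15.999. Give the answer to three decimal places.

MgO (M=40.304): mol = 0.38582; Mg = 0.38582, O = 0.38582.
FeO (M=71.844): mol = 0.29133; Fe = 0.29133, O = 0.29133.
Al2O3 (M=101.961): mol = 0.22587; Al = 0.45174, O = 0.67761.
SiO2 (M=60.083): mol = 0.67673; Si = 0.67673, O = 1.35346.
ΣO = 2.70822; factor = 12/ΣO = 4.43095.
Si apfu = 0.67673 × 4.43095 = 2.999.

2.999 Si apfu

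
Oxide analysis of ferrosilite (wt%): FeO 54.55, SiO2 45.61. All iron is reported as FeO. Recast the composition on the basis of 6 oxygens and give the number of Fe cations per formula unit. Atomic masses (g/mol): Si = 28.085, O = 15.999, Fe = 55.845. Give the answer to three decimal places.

2.000 Fe apfu

FeO (M=71.844): mol = 0.75928; Fe = 0.75928, O = 0.75928.
SiO2 (M=60.083): mol = 0.75912; Si = 0.75912, O = 1.51824.
ΣO = 2.27752; factor = 6/ΣO = 2.63444.
Fe apfu = 0.75928 × 2.63444 = 2.000.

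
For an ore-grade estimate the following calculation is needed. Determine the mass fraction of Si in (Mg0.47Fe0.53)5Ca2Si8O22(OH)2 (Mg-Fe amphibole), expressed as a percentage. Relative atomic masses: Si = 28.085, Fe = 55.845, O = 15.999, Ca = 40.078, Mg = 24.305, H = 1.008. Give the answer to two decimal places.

M((Mg0.47Fe0.53)5Ca2Si8O22(OH)2) = 895.934 g/mol.
Si contributes 8 × 28.085 = 224.680 g per mole.
224.680/895.934 = 0.2508 → 25.08%.

25.08 weight percent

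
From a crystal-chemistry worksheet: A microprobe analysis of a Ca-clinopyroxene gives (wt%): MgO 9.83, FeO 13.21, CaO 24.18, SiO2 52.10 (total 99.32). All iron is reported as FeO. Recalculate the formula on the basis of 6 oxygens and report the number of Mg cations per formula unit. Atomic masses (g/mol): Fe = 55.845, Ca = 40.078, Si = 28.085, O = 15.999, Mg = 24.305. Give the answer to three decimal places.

MgO (M=40.304): mol = 0.24390; Mg = 0.24390, O = 0.24390.
FeO (M=71.844): mol = 0.18387; Fe = 0.18387, O = 0.18387.
CaO (M=56.077): mol = 0.43119; Ca = 0.43119, O = 0.43119.
SiO2 (M=60.083): mol = 0.86713; Si = 0.86713, O = 1.73426.
ΣO = 2.59322; factor = 6/ΣO = 2.31373.
Mg apfu = 0.24390 × 2.31373 = 0.564.

0.564 Mg apfu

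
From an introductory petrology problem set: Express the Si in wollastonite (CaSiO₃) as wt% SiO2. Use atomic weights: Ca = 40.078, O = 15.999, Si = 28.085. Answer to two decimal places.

M(CaSiO₃) = 116.160 g/mol; M(SiO2) = 60.083 g/mol.
Moles SiO2 per formula unit = 1 Si ÷ 1 = 1.0000.
SiO2 fraction = (1.0000 × 60.083) / 116.160 = 60.083/116.160 = 0.5172.

51.72 wt%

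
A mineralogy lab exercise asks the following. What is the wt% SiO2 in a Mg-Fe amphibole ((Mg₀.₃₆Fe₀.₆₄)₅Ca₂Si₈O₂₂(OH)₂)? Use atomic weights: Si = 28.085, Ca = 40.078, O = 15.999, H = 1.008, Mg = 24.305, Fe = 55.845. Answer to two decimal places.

52.63 wt%

Molar mass of (Mg₀.₃₆Fe₀.₆₄)₅Ca₂Si₈O₂₂(OH)₂ = 1.80·24.305 + 3.20·55.845 + 2·40.078 + 8·28.085 + 24·15.999 + 2·1.008 = 913.281 g/mol.
Each formula unit contains 8 Si, equivalent to 8/1 = 8.0000 mol SiO2.
M(SiO2) = 1×28.085 + 2×15.999 = 60.083 g/mol.
Mass of SiO2 per formula unit = 8.0000 × 60.083 = 480.664 g.
SiO2 wt% = 480.664 / 913.281 × 100 = 52.63%.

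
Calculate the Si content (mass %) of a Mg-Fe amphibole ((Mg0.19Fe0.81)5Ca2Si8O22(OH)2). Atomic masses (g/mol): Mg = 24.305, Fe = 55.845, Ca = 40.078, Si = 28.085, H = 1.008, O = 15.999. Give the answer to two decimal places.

Molar mass of (Mg0.19Fe0.81)5Ca2Si8O22(OH)2: 0.95*24.305 + 4.05*55.845 + 2*40.078 + 8*28.085 + 24*15.999 + 2*1.008 = 940.090 g/mol.
Mass of Si per formula unit: 8 × 28.085 = 224.680 g.
Weight fraction Si = 224.680 / 940.090 = 0.2390.

23.90 mass %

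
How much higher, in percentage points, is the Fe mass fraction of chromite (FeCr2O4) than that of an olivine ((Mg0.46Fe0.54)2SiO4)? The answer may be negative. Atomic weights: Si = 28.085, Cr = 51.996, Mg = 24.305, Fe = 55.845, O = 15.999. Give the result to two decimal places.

-9.56 percentage points

M(FeCr2O4) = 223.833 g/mol, so wt% Fe = 55.845/223.833 × 100 = 24.95%.
M((Mg0.46Fe0.54)2SiO4) = 174.754 g/mol, so wt% Fe = 60.313/174.754 × 100 = 34.51%.
24.95 − 34.51 = -9.56 pp.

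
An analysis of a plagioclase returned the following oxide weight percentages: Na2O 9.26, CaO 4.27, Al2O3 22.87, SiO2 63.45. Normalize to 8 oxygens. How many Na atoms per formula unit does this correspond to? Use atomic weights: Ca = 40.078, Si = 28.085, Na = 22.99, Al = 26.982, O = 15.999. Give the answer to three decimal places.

0.794 Na apfu

Na2O: 9.26/61.979 = 0.14941 mol → 0.29882 mol Na, 0.14941 mol O.
CaO: 4.27/56.077 = 0.07615 mol → 0.07615 mol Ca, 0.07615 mol O.
Al2O3: 22.87/101.961 = 0.22430 mol → 0.44860 mol Al, 0.67290 mol O.
SiO2: 63.45/60.083 = 1.05604 mol → 1.05604 mol Si, 2.11208 mol O.
Total oxygen = 3.01054 mol. Normalization factor = 8/3.01054 = 2.65733.
Na per 8 O = 0.29882 × 2.65733 = 0.794.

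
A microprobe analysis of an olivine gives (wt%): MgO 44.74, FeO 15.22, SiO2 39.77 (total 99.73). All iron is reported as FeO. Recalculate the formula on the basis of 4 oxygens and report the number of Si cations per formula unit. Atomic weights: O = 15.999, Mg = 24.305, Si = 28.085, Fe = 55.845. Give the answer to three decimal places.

1.001 Si apfu

MgO: 44.74/40.304 = 1.11006 mol → 1.11006 mol Mg, 1.11006 mol O.
FeO: 15.22/71.844 = 0.21185 mol → 0.21185 mol Fe, 0.21185 mol O.
SiO2: 39.77/60.083 = 0.66192 mol → 0.66192 mol Si, 1.32384 mol O.
Total oxygen = 2.64575 mol. Normalization factor = 4/2.64575 = 1.51186.
Si per 4 O = 0.66192 × 1.51186 = 1.001.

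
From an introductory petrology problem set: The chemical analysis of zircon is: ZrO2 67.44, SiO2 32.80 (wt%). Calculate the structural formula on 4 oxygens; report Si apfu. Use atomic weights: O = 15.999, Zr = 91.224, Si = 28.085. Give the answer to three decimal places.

67.44 wt% ZrO2 ÷ 123.222 g/mol = 0.54730 mol, giving 0.54730 Zr and 1.09460 O.
32.80 wt% SiO2 ÷ 60.083 g/mol = 0.54591 mol, giving 0.54591 Si and 1.09182 O.
Oxygen sums to 2.18642; scaling by 4/2.18642 = 1.82947 puts the formula on 4 O.
Si: 0.54591 × 1.82947 = 0.999 atoms per formula unit.

0.999 Si apfu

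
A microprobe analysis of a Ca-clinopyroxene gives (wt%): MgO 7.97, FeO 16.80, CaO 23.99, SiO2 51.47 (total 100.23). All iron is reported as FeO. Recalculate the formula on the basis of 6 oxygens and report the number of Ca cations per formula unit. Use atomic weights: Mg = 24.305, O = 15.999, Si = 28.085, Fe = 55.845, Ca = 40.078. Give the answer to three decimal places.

7.97 wt% MgO ÷ 40.304 g/mol = 0.19775 mol, giving 0.19775 Mg and 0.19775 O.
16.80 wt% FeO ÷ 71.844 g/mol = 0.23384 mol, giving 0.23384 Fe and 0.23384 O.
23.99 wt% CaO ÷ 56.077 g/mol = 0.42780 mol, giving 0.42780 Ca and 0.42780 O.
51.47 wt% SiO2 ÷ 60.083 g/mol = 0.85665 mol, giving 0.85665 Si and 1.71330 O.
Oxygen sums to 2.57269; scaling by 6/2.57269 = 2.33219 puts the formula on 6 O.
Ca: 0.42780 × 2.33219 = 0.998 atoms per formula unit.

0.998 Ca apfu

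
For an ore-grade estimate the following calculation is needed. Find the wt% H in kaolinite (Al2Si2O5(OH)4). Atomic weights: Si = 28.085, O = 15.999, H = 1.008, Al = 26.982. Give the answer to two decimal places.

M(Al2Si2O5(OH)4) = 258.157 g/mol.
H contributes 4 × 1.008 = 4.032 g per mole.
4.032/258.157 = 0.0156 → 1.56%.

1.56 wt%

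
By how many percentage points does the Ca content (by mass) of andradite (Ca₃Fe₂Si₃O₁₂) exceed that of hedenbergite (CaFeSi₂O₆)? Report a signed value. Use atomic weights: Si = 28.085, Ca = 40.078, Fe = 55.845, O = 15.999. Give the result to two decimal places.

M(Ca₃Fe₂Si₃O₁₂) = 508.167 g/mol, so wt% Ca = 120.234/508.167 × 100 = 23.66%.
M(CaFeSi₂O₆) = 248.087 g/mol, so wt% Ca = 40.078/248.087 × 100 = 16.15%.
23.66 − 16.15 = 7.51 pp.

7.51 percentage points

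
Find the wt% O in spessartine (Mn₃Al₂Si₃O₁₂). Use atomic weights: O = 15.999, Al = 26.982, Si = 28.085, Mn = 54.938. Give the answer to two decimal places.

38.78 wt%

Formula mass = 3*54.938 + 2*26.982 + 3*28.085 + 12*15.999 = 495.021 g/mol, of which 191.988 g is O.
So O makes up 191.988/495.021 = 0.3878 of the mass, i.e. 38.78%.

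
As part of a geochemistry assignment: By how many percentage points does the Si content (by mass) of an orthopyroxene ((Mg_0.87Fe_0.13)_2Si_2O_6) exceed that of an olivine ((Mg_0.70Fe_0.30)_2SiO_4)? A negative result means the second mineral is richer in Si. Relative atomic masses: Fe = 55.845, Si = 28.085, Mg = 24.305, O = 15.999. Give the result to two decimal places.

9.28 percentage points

Si in (Mg_0.87Fe_0.13)_2Si_2O_6: molar mass 208.974 g/mol; 2×28.085 = 56.170 g → 26.88 wt%.
Si in (Mg_0.70Fe_0.30)_2SiO_4: molar mass 159.615 g/mol; 1×28.085 = 28.085 g → 17.60 wt%.
Difference = 26.88 − 17.60 = 9.28 percentage points.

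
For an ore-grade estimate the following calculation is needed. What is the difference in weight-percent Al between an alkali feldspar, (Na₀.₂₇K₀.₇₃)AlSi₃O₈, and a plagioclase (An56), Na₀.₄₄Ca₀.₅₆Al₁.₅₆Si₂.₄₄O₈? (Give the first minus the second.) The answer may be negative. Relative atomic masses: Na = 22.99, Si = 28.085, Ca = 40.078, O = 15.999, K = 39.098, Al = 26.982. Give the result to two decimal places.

-5.67 percentage points

First mineral: 26.982 g Al in 273.978 g formula = 9.85 wt% Al.
Second mineral: 42.092 g Al in 271.171 g formula = 15.52 wt% Al.
9.85% − 15.52% gives a difference of -5.67 percentage points.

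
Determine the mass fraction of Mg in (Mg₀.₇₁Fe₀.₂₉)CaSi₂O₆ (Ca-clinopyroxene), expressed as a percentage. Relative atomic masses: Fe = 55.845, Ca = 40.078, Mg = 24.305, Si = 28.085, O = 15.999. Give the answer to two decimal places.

7.65 wt%

M((Mg₀.₇₁Fe₀.₂₉)CaSi₂O₆) = 225.694 g/mol.
Mg contributes 0.71 × 24.305 = 17.257 g per mole.
17.257/225.694 = 0.0765 → 7.65%.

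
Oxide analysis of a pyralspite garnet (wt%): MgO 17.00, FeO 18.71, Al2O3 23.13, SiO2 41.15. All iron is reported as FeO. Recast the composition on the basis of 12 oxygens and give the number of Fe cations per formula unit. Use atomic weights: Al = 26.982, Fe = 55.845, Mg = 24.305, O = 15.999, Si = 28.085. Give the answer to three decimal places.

MgO (M=40.304): mol = 0.42179; Mg = 0.42179, O = 0.42179.
FeO (M=71.844): mol = 0.26043; Fe = 0.26043, O = 0.26043.
Al2O3 (M=101.961): mol = 0.22685; Al = 0.45370, O = 0.68055.
SiO2 (M=60.083): mol = 0.68489; Si = 0.68489, O = 1.36978.
ΣO = 2.73255; factor = 12/ΣO = 4.39150.
Fe apfu = 0.26043 × 4.39150 = 1.144.

1.144 Fe apfu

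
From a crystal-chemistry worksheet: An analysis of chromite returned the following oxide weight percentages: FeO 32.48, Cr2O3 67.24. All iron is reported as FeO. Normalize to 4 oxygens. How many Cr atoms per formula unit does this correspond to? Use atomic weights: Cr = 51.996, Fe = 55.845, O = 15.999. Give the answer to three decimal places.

1.989 Cr apfu

FeO (M=71.844): mol = 0.45209; Fe = 0.45209, O = 0.45209.
Cr2O3 (M=151.989): mol = 0.44240; Cr = 0.88480, O = 1.32720.
ΣO = 1.77929; factor = 4/ΣO = 2.24809.
Cr apfu = 0.88480 × 2.24809 = 1.989.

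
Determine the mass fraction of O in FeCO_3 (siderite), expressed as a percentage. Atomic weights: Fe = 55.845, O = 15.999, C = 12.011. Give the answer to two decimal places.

41.43 wt%

Formula mass = 1×55.845 + 1×12.011 + 3×15.999 = 115.853 g/mol, of which 47.997 g is O.
So O makes up 47.997/115.853 = 0.4143 of the mass, i.e. 41.43%.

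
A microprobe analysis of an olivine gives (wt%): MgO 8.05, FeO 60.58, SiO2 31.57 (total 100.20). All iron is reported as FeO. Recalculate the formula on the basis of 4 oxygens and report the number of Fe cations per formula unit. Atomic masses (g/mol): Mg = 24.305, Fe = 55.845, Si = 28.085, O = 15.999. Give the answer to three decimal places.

1.611 Fe apfu

MgO (M=40.304): mol = 0.19973; Mg = 0.19973, O = 0.19973.
FeO (M=71.844): mol = 0.84322; Fe = 0.84322, O = 0.84322.
SiO2 (M=60.083): mol = 0.52544; Si = 0.52544, O = 1.05088.
ΣO = 2.09383; factor = 4/ΣO = 1.91037.
Fe apfu = 0.84322 × 1.91037 = 1.611.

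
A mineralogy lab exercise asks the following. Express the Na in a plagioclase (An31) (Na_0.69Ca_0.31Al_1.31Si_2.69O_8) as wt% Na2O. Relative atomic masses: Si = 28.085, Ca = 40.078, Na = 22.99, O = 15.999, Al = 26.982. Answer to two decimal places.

8.00 wt%

Molar mass of Na_0.69Ca_0.31Al_1.31Si_2.69O_8 = 0.69·22.99 + 0.31·40.078 + 1.31·26.982 + 2.69·28.085 + 8·15.999 = 267.174 g/mol.
Each formula unit contains 0.69 Na, equivalent to 0.69/2 = 0.3450 mol Na2O.
M(Na2O) = 2×22.99 + 1×15.999 = 61.979 g/mol.
Mass of Na2O per formula unit = 0.3450 × 61.979 = 21.383 g.
Na2O wt% = 21.383 / 267.174 × 100 = 8.00%.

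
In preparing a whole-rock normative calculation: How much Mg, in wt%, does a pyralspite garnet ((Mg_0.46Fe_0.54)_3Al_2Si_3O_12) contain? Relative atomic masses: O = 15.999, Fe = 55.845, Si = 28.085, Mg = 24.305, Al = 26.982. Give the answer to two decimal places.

7.38 wt%

M((Mg_0.46Fe_0.54)_3Al_2Si_3O_12) = 454.217 g/mol.
Mg contributes 1.38 × 24.305 = 33.541 g per mole.
33.541/454.217 = 0.0738 → 7.38%.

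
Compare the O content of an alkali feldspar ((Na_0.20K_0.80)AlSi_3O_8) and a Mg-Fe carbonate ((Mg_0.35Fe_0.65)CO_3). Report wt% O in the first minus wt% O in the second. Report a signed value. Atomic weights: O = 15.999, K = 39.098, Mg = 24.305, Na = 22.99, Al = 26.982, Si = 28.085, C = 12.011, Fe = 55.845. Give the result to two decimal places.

0.73 percentage points

O in (Na_0.20K_0.80)AlSi_3O_8: molar mass 275.105 g/mol; 8×15.999 = 127.992 g → 46.52 wt%.
O in (Mg_0.35Fe_0.65)CO_3: molar mass 104.814 g/mol; 3×15.999 = 47.997 g → 45.79 wt%.
Difference = 46.52 − 45.79 = 0.73 percentage points.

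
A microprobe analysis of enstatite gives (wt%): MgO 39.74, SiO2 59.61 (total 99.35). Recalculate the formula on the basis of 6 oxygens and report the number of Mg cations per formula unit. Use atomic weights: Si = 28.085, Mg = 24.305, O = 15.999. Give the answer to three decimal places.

1.992 Mg apfu

MgO: 39.74/40.304 = 0.98601 mol → 0.98601 mol Mg, 0.98601 mol O.
SiO2: 59.61/60.083 = 0.99213 mol → 0.99213 mol Si, 1.98426 mol O.
Total oxygen = 2.97027 mol. Normalization factor = 6/2.97027 = 2.02002.
Mg per 6 O = 0.98601 × 2.02002 = 1.992.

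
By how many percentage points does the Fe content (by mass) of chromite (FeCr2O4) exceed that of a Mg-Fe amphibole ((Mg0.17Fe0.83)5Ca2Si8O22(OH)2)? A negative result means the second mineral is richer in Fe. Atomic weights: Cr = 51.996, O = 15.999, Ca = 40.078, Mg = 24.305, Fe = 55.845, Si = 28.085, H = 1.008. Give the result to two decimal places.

Fe in FeCr2O4: molar mass 223.833 g/mol; 1×55.845 = 55.845 g → 24.95 wt%.
Fe in (Mg0.17Fe0.83)5Ca2Si8O22(OH)2: molar mass 943.244 g/mol; 4.15×55.845 = 231.757 g → 24.57 wt%.
Difference = 24.95 − 24.57 = 0.38 percentage points.

0.38 percentage points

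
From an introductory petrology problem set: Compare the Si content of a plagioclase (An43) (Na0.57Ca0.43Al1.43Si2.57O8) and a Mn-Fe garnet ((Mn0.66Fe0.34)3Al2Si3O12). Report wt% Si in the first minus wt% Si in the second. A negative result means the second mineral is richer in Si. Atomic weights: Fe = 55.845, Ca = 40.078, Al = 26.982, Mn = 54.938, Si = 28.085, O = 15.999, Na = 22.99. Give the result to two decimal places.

9.83 percentage points

First mineral: 72.178 g Si in 269.093 g formula = 26.82 wt% Si.
Second mineral: 84.255 g Si in 495.946 g formula = 16.99 wt% Si.
26.82% − 16.99% gives a difference of 9.83 percentage points.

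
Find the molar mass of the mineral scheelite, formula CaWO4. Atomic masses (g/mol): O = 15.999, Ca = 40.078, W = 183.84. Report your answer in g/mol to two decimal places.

M = 1(40.078) + 1(183.84) + 4(15.999)

287.91 g/mol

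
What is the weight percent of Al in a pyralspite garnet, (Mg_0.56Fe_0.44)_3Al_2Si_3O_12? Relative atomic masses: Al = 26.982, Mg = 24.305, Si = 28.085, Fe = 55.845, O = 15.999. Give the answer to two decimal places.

Formula mass = 1.68×24.305 + 1.32×55.845 + 2×26.982 + 3×28.085 + 12×15.999 = 444.755 g/mol, of which 53.964 g is Al.
So Al makes up 53.964/444.755 = 0.1213 of the mass, i.e. 12.13%.

12.13 wt%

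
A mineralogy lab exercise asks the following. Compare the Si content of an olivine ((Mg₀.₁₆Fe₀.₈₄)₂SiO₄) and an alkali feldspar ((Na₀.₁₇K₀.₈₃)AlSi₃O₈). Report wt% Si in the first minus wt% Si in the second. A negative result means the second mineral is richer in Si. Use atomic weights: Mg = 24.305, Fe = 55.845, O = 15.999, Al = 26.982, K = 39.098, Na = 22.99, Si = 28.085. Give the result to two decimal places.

First mineral: 28.085 g Si in 193.678 g formula = 14.50 wt% Si.
Second mineral: 84.255 g Si in 275.589 g formula = 30.57 wt% Si.
14.50% − 30.57% gives a difference of -16.07 percentage points.

-16.07 percentage points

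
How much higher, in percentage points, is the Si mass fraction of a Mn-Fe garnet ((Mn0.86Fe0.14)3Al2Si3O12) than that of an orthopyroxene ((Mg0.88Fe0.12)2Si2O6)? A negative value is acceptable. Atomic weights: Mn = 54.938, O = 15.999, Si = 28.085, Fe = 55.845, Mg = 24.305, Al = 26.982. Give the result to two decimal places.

-9.95 percentage points

M((Mn0.86Fe0.14)3Al2Si3O12) = 495.402 g/mol, so wt% Si = 84.255/495.402 × 100 = 17.01%.
M((Mg0.88Fe0.12)2Si2O6) = 208.344 g/mol, so wt% Si = 56.170/208.344 × 100 = 26.96%.
17.01 − 26.96 = -9.95 pp.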